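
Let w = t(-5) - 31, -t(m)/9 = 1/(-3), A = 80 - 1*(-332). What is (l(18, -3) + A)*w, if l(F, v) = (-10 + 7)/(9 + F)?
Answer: -103796/9 ≈ -11533.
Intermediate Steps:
A = 412 (A = 80 + 332 = 412)
t(m) = 3 (t(m) = -9/(-3) = -9*(-⅓) = 3)
l(F, v) = -3/(9 + F)
w = -28 (w = 3 - 31 = -28)
(l(18, -3) + A)*w = (-3/(9 + 18) + 412)*(-28) = (-3/27 + 412)*(-28) = (-3*1/27 + 412)*(-28) = (-⅑ + 412)*(-28) = (3707/9)*(-28) = -103796/9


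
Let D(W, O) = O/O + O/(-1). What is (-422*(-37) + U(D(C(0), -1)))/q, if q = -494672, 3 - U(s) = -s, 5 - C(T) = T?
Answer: -15619/494672 ≈ -0.031574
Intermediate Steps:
C(T) = 5 - T
D(W, O) = 1 - O (D(W, O) = 1 + O*(-1) = 1 - O)
U(s) = 3 + s (U(s) = 3 - (-1)*s = 3 + s)
(-422*(-37) + U(D(C(0), -1)))/q = (-422*(-37) + (3 + (1 - 1*(-1))))/(-494672) = (15614 + (3 + (1 + 1)))*(-1/494672) = (15614 + (3 + 2))*(-1/494672) = (15614 + 5)*(-1/494672) = 15619*(-1/494672) = -15619/494672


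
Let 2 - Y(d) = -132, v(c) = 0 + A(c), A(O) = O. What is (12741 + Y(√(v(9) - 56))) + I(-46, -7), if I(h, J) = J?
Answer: 12868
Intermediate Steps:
v(c) = c (v(c) = 0 + c = c)
Y(d) = 134 (Y(d) = 2 - 1*(-132) = 2 + 132 = 134)
(12741 + Y(√(v(9) - 56))) + I(-46, -7) = (12741 + 134) - 7 = 12875 - 7 = 12868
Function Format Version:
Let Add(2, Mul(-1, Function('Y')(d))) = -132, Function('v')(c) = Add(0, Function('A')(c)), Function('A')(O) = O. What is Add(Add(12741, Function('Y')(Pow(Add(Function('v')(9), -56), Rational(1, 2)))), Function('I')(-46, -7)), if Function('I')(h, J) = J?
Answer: 12868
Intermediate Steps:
Function('v')(c) = c (Function('v')(c) = Add(0, c) = c)
Function('Y')(d) = 134 (Function('Y')(d) = Add(2, Mul(-1, -132)) = Add(2, 132) = 134)
Add(Add(12741, Function('Y')(Pow(Add(Function('v')(9), -56), Rational(1, 2)))), Function('I')(-46, -7)) = Add(Add(12741, 134), -7) = Add(12875, -7) = 12868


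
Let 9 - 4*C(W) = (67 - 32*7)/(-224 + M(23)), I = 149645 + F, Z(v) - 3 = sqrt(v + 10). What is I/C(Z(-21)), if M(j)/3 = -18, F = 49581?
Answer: 221539312/2345 ≈ 94473.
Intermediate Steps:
Z(v) = 3 + sqrt(10 + v) (Z(v) = 3 + sqrt(v + 10) = 3 + sqrt(10 + v))
M(j) = -54 (M(j) = 3*(-18) = -54)
I = 199226 (I = 149645 + 49581 = 199226)
C(W) = 2345/1112 (C(W) = 9/4 - (67 - 32*7)/(4*(-224 - 54)) = 9/4 - (67 - 224)/(4*(-278)) = 9/4 - (-157)*(-1)/(4*278) = 9/4 - 1/4*157/278 = 9/4 - 157/1112 = 2345/1112)
I/C(Z(-21)) = 199226/(2345/1112) = 199226*(1112/2345) = 221539312/2345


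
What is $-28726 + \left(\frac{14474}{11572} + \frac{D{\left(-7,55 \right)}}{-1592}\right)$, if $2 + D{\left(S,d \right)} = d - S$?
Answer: $- \frac{16537060898}{575707} \approx -28725.0$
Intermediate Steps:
$D{\left(S,d \right)} = -2 + d - S$ ($D{\left(S,d \right)} = -2 - \left(S - d\right) = -2 + d - S$)
$-28726 + \left(\frac{14474}{11572} + \frac{D{\left(-7,55 \right)}}{-1592}\right) = -28726 + \left(\frac{14474}{11572} + \frac{-2 + 55 - -7}{-1592}\right) = -28726 + \left(14474 \cdot \frac{1}{11572} + \left(-2 + 55 + 7\right) \left(- \frac{1}{1592}\right)\right) = -28726 + \left(\frac{7237}{5786} + 60 \left(- \frac{1}{1592}\right)\right) = -28726 + \left(\frac{7237}{5786} - \frac{15}{398}\right) = -28726 + \frac{698384}{575707} = - \frac{16537060898}{575707}$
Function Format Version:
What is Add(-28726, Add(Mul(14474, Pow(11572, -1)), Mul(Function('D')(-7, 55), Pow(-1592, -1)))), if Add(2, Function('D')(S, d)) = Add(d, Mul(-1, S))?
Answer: Rational(-16537060898, 575707) ≈ -28725.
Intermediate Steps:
Function('D')(S, d) = Add(-2, d, Mul(-1, S)) (Function('D')(S, d) = Add(-2, Add(d, Mul(-1, S))) = Add(-2, d, Mul(-1, S)))
Add(-28726, Add(Mul(14474, Pow(11572, -1)), Mul(Function('D')(-7, 55), Pow(-1592, -1)))) = Add(-28726, Add(Mul(14474, Pow(11572, -1)), Mul(Add(-2, 55, Mul(-1, -7)), Pow(-1592, -1)))) = Add(-28726, Add(Mul(14474, Rational(1, 11572)), Mul(Add(-2, 55, 7), Rational(-1, 1592)))) = Add(-28726, Add(Rational(7237, 5786), Mul(60, Rational(-1, 1592)))) = Add(-28726, Add(Rational(7237, 5786), Rational(-15, 398))) = Add(-28726, Rational(698384, 575707)) = Rational(-16537060898, 575707)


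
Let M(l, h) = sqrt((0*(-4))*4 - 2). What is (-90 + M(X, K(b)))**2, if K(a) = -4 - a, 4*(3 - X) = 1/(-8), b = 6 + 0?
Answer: (90 - I*sqrt(2))**2 ≈ 8098.0 - 254.56*I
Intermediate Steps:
b = 6
X = 97/32 (X = 3 - 1/4/(-8) = 3 - 1/4*(-1/8) = 3 + 1/32 = 97/32 ≈ 3.0313)
M(l, h) = I*sqrt(2) (M(l, h) = sqrt(0*4 - 2) = sqrt(0 - 2) = sqrt(-2) = I*sqrt(2))
(-90 + M(X, K(b)))**2 = (-90 + I*sqrt(2))**2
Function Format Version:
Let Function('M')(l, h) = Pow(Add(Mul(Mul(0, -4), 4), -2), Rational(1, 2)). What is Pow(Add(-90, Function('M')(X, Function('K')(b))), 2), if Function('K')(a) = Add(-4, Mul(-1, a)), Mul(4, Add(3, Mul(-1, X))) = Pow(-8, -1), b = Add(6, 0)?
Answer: Pow(Add(90, Mul(-1, I, Pow(2, Rational(1, 2)))), 2) ≈ Add(8098.0, Mul(-254.56, I))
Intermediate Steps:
b = 6
X = Rational(97, 32) (X = Add(3, Mul(Rational(-1, 4), Pow(-8, -1))) = Add(3, Mul(Rational(-1, 4), Rational(-1, 8))) = Add(3, Rational(1, 32)) = Rational(97, 32) ≈ 3.0313)
Function('M')(l, h) = Mul(I, Pow(2, Rational(1, 2))) (Function('M')(l, h) = Pow(Add(Mul(0, 4), -2), Rational(1, 2)) = Pow(Add(0, -2), Rational(1, 2)) = Pow(-2, Rational(1, 2)) = Mul(I, Pow(2, Rational(1, 2))))
Pow(Add(-90, Function('M')(X, Function('K')(b))), 2) = Pow(Add(-90, Mul(I, Pow(2, Rational(1, 2)))), 2)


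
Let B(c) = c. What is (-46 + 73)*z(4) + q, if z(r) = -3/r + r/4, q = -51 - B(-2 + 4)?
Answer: -185/4 ≈ -46.250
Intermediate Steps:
q = -53 (q = -51 - (-2 + 4) = -51 - 1*2 = -51 - 2 = -53)
z(r) = -3/r + r/4 (z(r) = -3/r + r*(¼) = -3/r + r/4)
(-46 + 73)*z(4) + q = (-46 + 73)*(-3/4 + (¼)*4) - 53 = 27*(-3*¼ + 1) - 53 = 27*(-¾ + 1) - 53 = 27*(¼) - 53 = 27/4 - 53 = -185/4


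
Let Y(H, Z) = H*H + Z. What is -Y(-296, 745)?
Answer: -88361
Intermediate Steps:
Y(H, Z) = Z + H² (Y(H, Z) = H² + Z = Z + H²)
-Y(-296, 745) = -(745 + (-296)²) = -(745 + 87616) = -1*88361 = -88361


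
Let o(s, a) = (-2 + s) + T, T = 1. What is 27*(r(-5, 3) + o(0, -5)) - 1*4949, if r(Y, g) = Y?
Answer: -5111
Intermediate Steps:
o(s, a) = -1 + s (o(s, a) = (-2 + s) + 1 = -1 + s)
27*(r(-5, 3) + o(0, -5)) - 1*4949 = 27*(-5 + (-1 + 0)) - 1*4949 = 27*(-5 - 1) - 4949 = 27*(-6) - 4949 = -162 - 4949 = -5111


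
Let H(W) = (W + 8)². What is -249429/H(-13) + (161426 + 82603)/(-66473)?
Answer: -16586394642/1661825 ≈ -9980.8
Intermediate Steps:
H(W) = (8 + W)²
-249429/H(-13) + (161426 + 82603)/(-66473) = -249429/(8 - 13)² + (161426 + 82603)/(-66473) = -249429/((-5)²) + 244029*(-1/66473) = -249429/25 - 244029/66473 = -16586394642/1661825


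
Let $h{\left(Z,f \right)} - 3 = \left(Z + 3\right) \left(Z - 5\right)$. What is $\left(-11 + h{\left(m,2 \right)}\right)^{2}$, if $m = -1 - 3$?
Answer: $1$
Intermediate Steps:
$m = -4$
$h{\left(Z,f \right)} = 3 + \left(-5 + Z\right) \left(3 + Z\right)$ ($h{\left(Z,f \right)} = 3 + \left(Z + 3\right) \left(Z - 5\right) = 3 + \left(3 + Z\right) \left(-5 + Z\right) = 3 + \left(-5 + Z\right) \left(3 + Z\right)$)
$\left(-11 + h{\left(m,2 \right)}\right)^{2} = \left(-11 - \left(4 - 16\right)\right)^{2} = \left(-11 + \left(-12 + 16 + 8\right)\right)^{2} = \left(-11 + 12\right)^{2} = 1^{2} = 1$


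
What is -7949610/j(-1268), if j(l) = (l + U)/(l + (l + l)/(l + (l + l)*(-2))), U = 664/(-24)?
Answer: -30256215660/3887 ≈ -7.7840e+6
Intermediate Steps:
U = -83/3 (U = 664*(-1/24) = -83/3 ≈ -27.667)
j(l) = (-83/3 + l)/(-⅔ + l) (j(l) = (l - 83/3)/(l + (l + l)/(l + (l + l)*(-2))) = (-83/3 + l)/(l + (2*l)/(l + (2*l)*(-2))) = (-83/3 + l)/(l + (2*l)/(l - 4*l)) = (-83/3 + l)/(l + (2*l)/((-3*l))) = (-83/3 + l)/(l + (2*l)*(-1/(3*l))) = (-83/3 + l)/(l - ⅔) = (-83/3 + l)/(-⅔ + l))
-7949610/j(-1268) = -7949610*(-2 + 3*(-1268))/(-83 + 3*(-1268)) = -7949610*(-2 - 3804)/(-83 - 3804) = -7949610/(-3887/(-3806)) = -7949610/((-1/3806*(-3887))) = -7949610/3887/3806 = -7949610*3806/3887 = -30256215660/3887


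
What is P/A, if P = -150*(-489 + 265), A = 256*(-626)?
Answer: -525/2504 ≈ -0.20966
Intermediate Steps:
A = -160256
P = 33600 (P = -150*(-224) = 33600)
P/A = 33600/(-160256) = 33600*(-1/160256) = -525/2504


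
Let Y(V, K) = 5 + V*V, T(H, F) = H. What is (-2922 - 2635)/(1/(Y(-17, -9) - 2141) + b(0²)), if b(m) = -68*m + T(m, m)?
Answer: 10263779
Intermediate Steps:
Y(V, K) = 5 + V²
b(m) = -67*m (b(m) = -68*m + m = -67*m)
(-2922 - 2635)/(1/(Y(-17, -9) - 2141) + b(0²)) = (-2922 - 2635)/(1/((5 + (-17)²) - 2141) - 67*0²) = -5557/(1/((5 + 289) - 2141) - 67*0) = -5557/(1/(294 - 2141) + 0) = -5557/(1/(-1847) + 0) = -5557/(-1/1847 + 0) = -5557/(-1/1847) = -5557*(-1847) = 10263779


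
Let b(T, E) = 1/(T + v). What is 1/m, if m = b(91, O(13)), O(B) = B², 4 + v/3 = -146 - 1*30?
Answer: -449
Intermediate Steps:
v = -540 (v = -12 + 3*(-146 - 1*30) = -12 + 3*(-146 - 30) = -12 + 3*(-176) = -12 - 528 = -540)
b(T, E) = 1/(-540 + T) (b(T, E) = 1/(T - 540) = 1/(-540 + T))
m = -1/449 (m = 1/(-540 + 91) = 1/(-449) = -1/449 ≈ -0.0022272)
1/m = 1/(-1/449) = -449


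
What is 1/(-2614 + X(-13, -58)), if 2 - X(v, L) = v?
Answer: -1/2599 ≈ -0.00038476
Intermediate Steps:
X(v, L) = 2 - v
1/(-2614 + X(-13, -58)) = 1/(-2614 + (2 - 1*(-13))) = 1/(-2614 + (2 + 13)) = 1/(-2614 + 15) = 1/(-2599) = -1/2599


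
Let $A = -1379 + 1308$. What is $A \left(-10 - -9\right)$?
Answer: $71$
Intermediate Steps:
$A = -71$
$A \left(-10 - -9\right) = - 71 \left(-10 - -9\right) = - 71 \left(-10 + 9\right) = \left(-71\right) \left(-1\right) = 71$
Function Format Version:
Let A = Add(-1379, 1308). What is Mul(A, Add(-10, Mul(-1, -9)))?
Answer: 71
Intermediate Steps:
A = -71
Mul(A, Add(-10, Mul(-1, -9))) = Mul(-71, Add(-10, Mul(-1, -9))) = Mul(-71, Add(-10, 9)) = Mul(-71, -1) = 71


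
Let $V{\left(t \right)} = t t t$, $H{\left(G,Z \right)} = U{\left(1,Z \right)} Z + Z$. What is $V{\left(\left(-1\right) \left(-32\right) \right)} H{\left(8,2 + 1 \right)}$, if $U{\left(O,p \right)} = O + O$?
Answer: $294912$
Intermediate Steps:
$U{\left(O,p \right)} = 2 O$
$H{\left(G,Z \right)} = 3 Z$ ($H{\left(G,Z \right)} = 2 \cdot 1 Z + Z = 2 Z + Z = 3 Z$)
$V{\left(t \right)} = t^{3}$ ($V{\left(t \right)} = t^{2} t = t^{3}$)
$V{\left(\left(-1\right) \left(-32\right) \right)} H{\left(8,2 + 1 \right)} = \left(\left(-1\right) \left(-32\right)\right)^{3} \cdot 3 \left(2 + 1\right) = 32^{3} \cdot 3 \cdot 3 = 32768 \cdot 9 = 294912$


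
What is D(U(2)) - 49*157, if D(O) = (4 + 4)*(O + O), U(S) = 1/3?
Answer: -23063/3 ≈ -7687.7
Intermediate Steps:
U(S) = 1/3 (U(S) = 1*(1/3) = 1/3)
D(O) = 16*O (D(O) = 8*(2*O) = 16*O)
D(U(2)) - 49*157 = 16*(1/3) - 49*157 = 16/3 - 7693 = -23063/3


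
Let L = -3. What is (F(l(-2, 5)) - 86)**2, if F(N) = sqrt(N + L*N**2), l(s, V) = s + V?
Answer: 7372 - 344*I*sqrt(6) ≈ 7372.0 - 842.62*I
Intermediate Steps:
l(s, V) = V + s
F(N) = sqrt(N - 3*N**2)
(F(l(-2, 5)) - 86)**2 = (sqrt((5 - 2)*(1 - 3*(5 - 2))) - 86)**2 = (sqrt(3*(1 - 3*3)) - 86)**2 = (sqrt(3*(1 - 9)) - 86)**2 = (sqrt(3*(-8)) - 86)**2 = (sqrt(-24) - 86)**2 = (2*I*sqrt(6) - 86)**2 = (-86 + 2*I*sqrt(6))**2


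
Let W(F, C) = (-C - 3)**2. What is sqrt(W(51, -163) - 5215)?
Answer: 3*sqrt(2265) ≈ 142.78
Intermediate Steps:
W(F, C) = (-3 - C)**2
sqrt(W(51, -163) - 5215) = sqrt((3 - 163)**2 - 5215) = sqrt((-160)**2 - 5215) = sqrt(25600 - 5215) = sqrt(20385) = 3*sqrt(2265)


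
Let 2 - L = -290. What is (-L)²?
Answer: 85264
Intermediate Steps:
L = 292 (L = 2 - 1*(-290) = 2 + 290 = 292)
(-L)² = (-1*292)² = (-292)² = 85264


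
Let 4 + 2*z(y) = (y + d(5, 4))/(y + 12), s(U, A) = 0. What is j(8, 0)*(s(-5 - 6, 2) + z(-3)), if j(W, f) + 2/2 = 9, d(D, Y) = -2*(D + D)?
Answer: -236/9 ≈ -26.222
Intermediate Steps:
d(D, Y) = -4*D
j(W, f) = 8 (j(W, f) = -1 + 9 = 8)
z(y) = -2 + (-20 + y)/(2*(12 + y)) (z(y) = -2 + ((y - 4*5)/(y + 12))/2 = -2 + ((y - 20)/(12 + y))/2 = -2 + ((-20 + y)/(12 + y))/2 = -2 + (-20 + y)/(2*(12 + y)))
j(8, 0)*(s(-5 - 6, 2) + z(-3)) = 8*(0 + (-68 - 3*(-3))/(2*(12 - 3))) = 8*(0 + (½)*(-68 + 9)/9) = 8*(0 + (½)*(⅑)*(-59)) = 8*(0 - 59/18) = 8*(-59/18) = -236/9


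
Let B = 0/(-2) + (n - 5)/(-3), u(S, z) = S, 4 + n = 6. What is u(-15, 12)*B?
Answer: -15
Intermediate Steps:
n = 2 (n = -4 + 6 = 2)
B = 1 (B = 0/(-2) + (2 - 5)/(-3) = 0*(-½) - 3*(-⅓) = 0 + 1 = 1)
u(-15, 12)*B = -15*1 = -15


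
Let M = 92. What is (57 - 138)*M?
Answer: -7452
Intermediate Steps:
(57 - 138)*M = (57 - 138)*92 = -81*92 = -7452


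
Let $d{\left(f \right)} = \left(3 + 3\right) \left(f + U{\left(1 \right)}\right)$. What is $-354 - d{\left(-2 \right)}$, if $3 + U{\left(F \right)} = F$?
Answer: $-330$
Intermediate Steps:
$U{\left(F \right)} = -3 + F$
$d{\left(f \right)} = -12 + 6 f$ ($d{\left(f \right)} = \left(3 + 3\right) \left(f + \left(-3 + 1\right)\right) = 6 \left(f - 2\right) = 6 \left(-2 + f\right) = -12 + 6 f$)
$-354 - d{\left(-2 \right)} = -354 - \left(-12 + 6 \left(-2\right)\right) = -354 - \left(-12 - 12\right) = -354 - -24 = -354 + 24 = -330$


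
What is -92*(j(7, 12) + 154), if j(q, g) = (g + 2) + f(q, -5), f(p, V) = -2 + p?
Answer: -15916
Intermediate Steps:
j(q, g) = g + q (j(q, g) = (g + 2) + (-2 + q) = (2 + g) + (-2 + q) = g + q)
-92*(j(7, 12) + 154) = -92*((12 + 7) + 154) = -92*(19 + 154) = -92*173 = -15916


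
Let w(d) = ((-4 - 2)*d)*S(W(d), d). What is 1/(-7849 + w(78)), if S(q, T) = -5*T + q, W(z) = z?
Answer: 1/138167 ≈ 7.2376e-6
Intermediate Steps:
S(q, T) = q - 5*T
w(d) = 24*d**2 (w(d) = ((-4 - 2)*d)*(d - 5*d) = (-6*d)*(-4*d) = 24*d**2)
1/(-7849 + w(78)) = 1/(-7849 + 24*78**2) = 1/(-7849 + 24*6084) = 1/(-7849 + 146016) = 1/138167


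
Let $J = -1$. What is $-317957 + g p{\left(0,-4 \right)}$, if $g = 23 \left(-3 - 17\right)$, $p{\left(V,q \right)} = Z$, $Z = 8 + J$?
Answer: $-321177$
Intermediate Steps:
$Z = 7$ ($Z = 8 - 1 = 7$)
$p{\left(V,q \right)} = 7$
$g = -460$ ($g = 23 \left(-20\right) = -460$)
$-317957 + g p{\left(0,-4 \right)} = -317957 - 3220 = -321177$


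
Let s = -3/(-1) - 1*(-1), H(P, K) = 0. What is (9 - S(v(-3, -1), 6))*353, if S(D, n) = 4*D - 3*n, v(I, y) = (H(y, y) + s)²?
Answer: -13061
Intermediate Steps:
s = 4 (s = -3*(-1) + 1 = 3 + 1 = 4)
v(I, y) = 16 (v(I, y) = (0 + 4)² = 4² = 16)
S(D, n) = -3*n + 4*D
(9 - S(v(-3, -1), 6))*353 = (9 - (-3*6 + 4*16))*353 = (9 - (-18 + 64))*353 = (9 - 1*46)*353 = (9 - 46)*353 = -37*353 = -13061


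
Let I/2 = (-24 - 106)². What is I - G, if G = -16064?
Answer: 49864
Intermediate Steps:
I = 33800 (I = 2*(-24 - 106)² = 2*(-130)² = 2*16900 = 33800)
I - G = 33800 - 1*(-16064) = 33800 + 16064 = 49864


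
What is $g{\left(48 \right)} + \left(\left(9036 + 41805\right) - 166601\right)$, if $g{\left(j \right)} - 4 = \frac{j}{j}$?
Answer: $-115755$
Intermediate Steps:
$g{\left(j \right)} = 5$ ($g{\left(j \right)} = 4 + \frac{j}{j} = 4 + 1 = 5$)
$g{\left(48 \right)} + \left(\left(9036 + 41805\right) - 166601\right) = 5 + \left(\left(9036 + 41805\right) - 166601\right) = 5 + \left(50841 - 166601\right) = 5 - 115760 = -115755$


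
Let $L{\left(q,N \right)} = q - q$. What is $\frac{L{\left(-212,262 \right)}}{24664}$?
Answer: $0$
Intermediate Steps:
$L{\left(q,N \right)} = 0$
$\frac{L{\left(-212,262 \right)}}{24664} = \frac{0}{24664} = 0 \cdot \frac{1}{24664} = 0$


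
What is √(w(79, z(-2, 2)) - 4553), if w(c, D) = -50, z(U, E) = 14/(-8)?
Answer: I*√4603 ≈ 67.845*I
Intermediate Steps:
z(U, E) = -7/4 (z(U, E) = 14*(-⅛) = -7/4)
√(w(79, z(-2, 2)) - 4553) = √(-50 - 4553) = √(-4603) = I*√4603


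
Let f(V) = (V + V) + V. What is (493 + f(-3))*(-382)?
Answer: -184888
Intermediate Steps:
f(V) = 3*V (f(V) = 2*V + V = 3*V)
(493 + f(-3))*(-382) = (493 + 3*(-3))*(-382) = (493 - 9)*(-382) = 484*(-382) = -184888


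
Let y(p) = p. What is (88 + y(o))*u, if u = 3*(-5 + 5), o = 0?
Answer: 0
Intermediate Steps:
u = 0 (u = 3*0 = 0)
(88 + y(o))*u = (88 + 0)*0 = 88*0 = 0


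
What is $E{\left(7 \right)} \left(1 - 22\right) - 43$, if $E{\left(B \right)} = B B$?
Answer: $-1072$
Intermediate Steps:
$E{\left(B \right)} = B^{2}$
$E{\left(7 \right)} \left(1 - 22\right) - 43 = 7^{2} \left(1 - 22\right) - 43 = 49 \left(-21\right) - 43 = -1029 - 43 = -1072$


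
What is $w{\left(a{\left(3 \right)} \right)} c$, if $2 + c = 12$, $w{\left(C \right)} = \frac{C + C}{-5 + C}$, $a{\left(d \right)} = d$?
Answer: $-30$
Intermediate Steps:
$w{\left(C \right)} = \frac{2 C}{-5 + C}$
$c = 10$ ($c = -2 + 12 = 10$)
$w{\left(a{\left(3 \right)} \right)} c = 2 \cdot 3 \frac{1}{-5 + 3} \cdot 10 = 2 \cdot 3 \frac{1}{-2} \cdot 10 = 2 \cdot 3 \left(- \frac{1}{2}\right) 10 = \left(-3\right) 10 = -30$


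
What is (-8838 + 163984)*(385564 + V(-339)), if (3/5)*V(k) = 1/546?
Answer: 48991525797601/819 ≈ 5.9819e+10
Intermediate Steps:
V(k) = 5/1638 (V(k) = (5/3)/546 = (5/3)*(1/546) = 5/1638)
(-8838 + 163984)*(385564 + V(-339)) = (-8838 + 163984)*(385564 + 5/1638) = 155146*(631553837/1638) = 48991525797601/819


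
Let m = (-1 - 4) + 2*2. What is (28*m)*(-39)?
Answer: 1092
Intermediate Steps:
m = -1 (m = -5 + 4 = -1)
(28*m)*(-39) = (28*(-1))*(-39) = -28*(-39) = 1092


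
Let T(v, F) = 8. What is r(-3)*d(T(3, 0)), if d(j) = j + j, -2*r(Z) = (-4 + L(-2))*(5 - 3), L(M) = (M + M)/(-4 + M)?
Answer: 160/3 ≈ 53.333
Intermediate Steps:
L(M) = 2*M/(-4 + M) (L(M) = (2*M)/(-4 + M) = 2*M/(-4 + M))
r(Z) = 10/3 (r(Z) = -(-4 + 2*(-2)/(-4 - 2))*(5 - 3)/2 = -(-4 + 2*(-2)/(-6))*2/2 = -(-4 + 2*(-2)*(-1/6))*2/2 = -(-4 + 2/3)*2/2 = -(-5)*2/3 = -1/2*(-20/3) = 10/3)
d(j) = 2*j
r(-3)*d(T(3, 0)) = 10*(2*8)/3 = (10/3)*16 = 160/3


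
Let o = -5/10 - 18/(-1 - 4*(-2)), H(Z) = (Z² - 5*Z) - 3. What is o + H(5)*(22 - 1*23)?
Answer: -1/14 ≈ -0.071429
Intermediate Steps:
H(Z) = -3 + Z² - 5*Z
o = -43/14 (o = -5*⅒ - 18/(-1 + 8) = -½ - 18/7 = -43/14 ≈ -3.0714)
o + H(5)*(22 - 1*23) = -43/14 + (-3 + 5² - 5*5)*(22 - 1*23) = -43/14 + (-3 + 25 - 25)*(22 - 23) = -43/14 - 3*(-1) = -43/14 + 3 = -1/14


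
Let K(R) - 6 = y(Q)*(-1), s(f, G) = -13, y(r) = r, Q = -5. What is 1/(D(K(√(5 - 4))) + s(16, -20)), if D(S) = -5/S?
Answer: -11/148 ≈ -0.074324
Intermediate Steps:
K(R) = 11 (K(R) = 6 - 5*(-1) = 6 + 5 = 11)
1/(D(K(√(5 - 4))) + s(16, -20)) = 1/(-5/11 - 13) = 1/(-148/11) = -11/148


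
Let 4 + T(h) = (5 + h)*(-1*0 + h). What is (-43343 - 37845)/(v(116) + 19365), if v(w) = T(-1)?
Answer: -81188/19357 ≈ -4.1942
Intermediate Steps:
T(h) = -4 + h*(5 + h) (T(h) = -4 + (5 + h)*(-1*0 + h) = -4 + (5 + h)*(0 + h) = -4 + (5 + h)*h = -4 + h*(5 + h))
v(w) = -8 (v(w) = -4 + (-1)² + 5*(-1) = -4 + 1 - 5 = -8)
(-43343 - 37845)/(v(116) + 19365) = (-43343 - 37845)/(-8 + 19365) = -81188/19357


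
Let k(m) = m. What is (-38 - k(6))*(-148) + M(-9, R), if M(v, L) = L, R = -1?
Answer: 6511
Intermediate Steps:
(-38 - k(6))*(-148) + M(-9, R) = (-38 - 1*6)*(-148) - 1 = (-38 - 6)*(-148) - 1 = -44*(-148) - 1 = 6512 - 1 = 6511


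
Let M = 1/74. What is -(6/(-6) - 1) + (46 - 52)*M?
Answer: 71/37 ≈ 1.9189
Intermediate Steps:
M = 1/74 ≈ 0.013514
-(6/(-6) - 1) + (46 - 52)*M = -(6/(-6) - 1) + (46 - 52)*(1/74) = -(-⅙*6 - 1) - 6*1/74 = -(-1 - 1) - 3/37 = -1*(-2) - 3/37 = 2 - 3/37 = 71/37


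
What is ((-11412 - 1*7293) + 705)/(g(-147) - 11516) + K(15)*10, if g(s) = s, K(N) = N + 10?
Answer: 2933750/11663 ≈ 251.54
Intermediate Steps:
K(N) = 10 + N
((-11412 - 1*7293) + 705)/(g(-147) - 11516) + K(15)*10 = ((-11412 - 1*7293) + 705)/(-147 - 11516) + (10 + 15)*10 = ((-11412 - 7293) + 705)/(-11663) + 25*10 = (-18705 + 705)*(-1/11663) + 250 = -18000*(-1/11663) + 250 = 18000/11663 + 250 = 2933750/11663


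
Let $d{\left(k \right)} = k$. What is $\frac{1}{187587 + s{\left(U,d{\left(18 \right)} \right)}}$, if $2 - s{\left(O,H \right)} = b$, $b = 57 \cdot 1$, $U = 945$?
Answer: $\frac{1}{187532} \approx 5.3324 \cdot 10^{-6}$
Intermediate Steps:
$b = 57$
$s{\left(O,H \right)} = -55$ ($s{\left(O,H \right)} = 2 - 57 = -55$)
$\frac{1}{187587 + s{\left(U,d{\left(18 \right)} \right)}} = \frac{1}{187587 - 55} = \frac{1}{187532}$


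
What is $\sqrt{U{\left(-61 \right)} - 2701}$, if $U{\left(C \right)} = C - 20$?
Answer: $i \sqrt{2782} \approx 52.745 i$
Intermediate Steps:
$U{\left(C \right)} = -20 + C$
$\sqrt{U{\left(-61 \right)} - 2701} = \sqrt{\left(-20 - 61\right) - 2701} = \sqrt{-81 - 2701} = \sqrt{-2782} = i \sqrt{2782}$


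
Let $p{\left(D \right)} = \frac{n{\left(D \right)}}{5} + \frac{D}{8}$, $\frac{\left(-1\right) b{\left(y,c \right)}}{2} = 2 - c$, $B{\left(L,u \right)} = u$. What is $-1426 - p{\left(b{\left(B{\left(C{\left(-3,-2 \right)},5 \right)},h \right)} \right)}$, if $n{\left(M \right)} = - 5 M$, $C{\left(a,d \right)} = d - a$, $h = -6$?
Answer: $-1440$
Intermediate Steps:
$b{\left(y,c \right)} = -4 + 2 c$ ($b{\left(y,c \right)} = - 2 \left(2 - c\right) = -4 + 2 c$)
$p{\left(D \right)} = - \frac{7 D}{8}$ ($p{\left(D \right)} = \frac{\left(-5\right) D}{5} + \frac{D}{8} = - 5 D \frac{1}{5} + D \frac{1}{8} = - D + \frac{D}{8} = - \frac{7 D}{8}$)
$-1426 - p{\left(b{\left(B{\left(C{\left(-3,-2 \right)},5 \right)},h \right)} \right)} = -1426 - - \frac{7 \left(-4 + 2 \left(-6\right)\right)}{8} = -1426 - - \frac{7 \left(-4 - 12\right)}{8} = -1426 - \left(- \frac{7}{8}\right) \left(-16\right) = -1426 - 14 = -1440$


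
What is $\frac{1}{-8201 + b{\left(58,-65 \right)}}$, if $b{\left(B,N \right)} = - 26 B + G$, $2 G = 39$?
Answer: $- \frac{2}{19379} \approx -0.0001032$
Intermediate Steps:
$G = \frac{39}{2}$ ($G = \frac{1}{2} \cdot 39 = \frac{39}{2} \approx 19.5$)
$b{\left(B,N \right)} = \frac{39}{2} - 26 B$ ($b{\left(B,N \right)} = - 26 B + \frac{39}{2} = \frac{39}{2} - 26 B$)
$\frac{1}{-8201 + b{\left(58,-65 \right)}} = \frac{1}{-8201 + \left(\frac{39}{2} - 1508\right)} = \frac{1}{-8201 - \frac{2977}{2}} = \frac{1}{- \frac{19379}{2}} = - \frac{2}{19379}$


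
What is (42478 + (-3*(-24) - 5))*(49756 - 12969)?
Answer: 1565102915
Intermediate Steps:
(42478 + (-3*(-24) - 5))*(49756 - 12969) = (42478 + (72 - 5))*36787 = (42478 + 67)*36787 = 42545*36787 = 1565102915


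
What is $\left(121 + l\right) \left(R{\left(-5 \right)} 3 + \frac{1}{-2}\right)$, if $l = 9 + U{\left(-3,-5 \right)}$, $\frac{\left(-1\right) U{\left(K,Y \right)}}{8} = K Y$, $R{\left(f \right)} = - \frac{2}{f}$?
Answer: $7$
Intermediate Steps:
$U{\left(K,Y \right)} = - 8 K Y$
$l = -111$ ($l = 9 - \left(-24\right) \left(-5\right) = 9 - 120 = -111$)
$\left(121 + l\right) \left(R{\left(-5 \right)} 3 + \frac{1}{-2}\right) = \left(121 - 111\right) \left(- \frac{2}{-5} \cdot 3 + \frac{1}{-2}\right) = 10 \left(\left(-2\right) \left(- \frac{1}{5}\right) 3 - \frac{1}{2}\right) = 10 \left(\frac{2}{5} \cdot 3 - \frac{1}{2}\right) = 10 \left(\frac{6}{5} - \frac{1}{2}\right) = 10 \cdot \frac{7}{10} = 7$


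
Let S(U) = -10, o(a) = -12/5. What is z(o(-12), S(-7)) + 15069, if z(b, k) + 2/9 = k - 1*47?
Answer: 135106/9 ≈ 15012.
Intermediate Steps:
o(a) = -12/5 (o(a) = -12*⅕ = -12/5)
z(b, k) = -425/9 + k (z(b, k) = -2/9 + (k - 1*47) = -2/9 + (k - 47) = -2/9 + (-47 + k) = -425/9 + k)
z(o(-12), S(-7)) + 15069 = (-425/9 - 10) + 15069 = -515/9 + 15069 = 135106/9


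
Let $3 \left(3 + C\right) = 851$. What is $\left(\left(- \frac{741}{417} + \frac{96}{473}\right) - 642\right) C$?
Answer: $- \frac{35627597362}{197241} \approx -1.8063 \cdot 10^{5}$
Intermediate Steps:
$C = \frac{842}{3}$ ($C = -3 + \frac{1}{3} \cdot 851 = -3 + \frac{851}{3} = \frac{842}{3} \approx 280.67$)
$\left(\left(- \frac{741}{417} + \frac{96}{473}\right) - 642\right) C = \left(\left(- \frac{741}{417} + \frac{96}{473}\right) - 642\right) \frac{842}{3} = \left(\left(\left(-741\right) \frac{1}{417} + 96 \cdot \frac{1}{473}\right) - 642\right) \frac{842}{3} = \left(\left(- \frac{247}{139} + \frac{96}{473}\right) - 642\right) \frac{842}{3} = \left(- \frac{103487}{65747} - 642\right) \frac{842}{3} = \left(- \frac{42313061}{65747}\right) \frac{842}{3} = - \frac{35627597362}{197241}$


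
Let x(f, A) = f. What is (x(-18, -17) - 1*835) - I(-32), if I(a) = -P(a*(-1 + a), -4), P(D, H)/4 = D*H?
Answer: -17749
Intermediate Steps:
P(D, H) = 4*D*H (P(D, H) = 4*(D*H) = 4*D*H)
I(a) = 16*a*(-1 + a) (I(a) = -4*a*(-1 + a)*(-4) = -(-16)*a*(-1 + a) = 16*a*(-1 + a))
(x(-18, -17) - 1*835) - I(-32) = (-18 - 1*835) - 16*(-32)*(-1 - 32) = (-18 - 835) - 16*(-32)*(-33) = -853 - 1*16896 = -853 - 16896 = -17749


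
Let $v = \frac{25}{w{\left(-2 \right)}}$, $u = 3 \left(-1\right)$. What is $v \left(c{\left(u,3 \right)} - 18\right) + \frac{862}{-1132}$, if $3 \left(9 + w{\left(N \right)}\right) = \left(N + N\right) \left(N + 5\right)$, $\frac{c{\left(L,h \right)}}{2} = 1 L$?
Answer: $\frac{333997}{7358} \approx 45.392$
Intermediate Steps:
$u = -3$
$c{\left(L,h \right)} = 2 L$ ($c{\left(L,h \right)} = 2 \cdot 1 L = 2 L$)
$w{\left(N \right)} = -9 + \frac{2 N \left(5 + N\right)}{3}$ ($w{\left(N \right)} = -9 + \frac{\left(N + N\right) \left(N + 5\right)}{3} = -9 + \frac{2 N \left(5 + N\right)}{3}$)
$v = - \frac{25}{13}$ ($v = \frac{25}{-9 + \frac{2 \left(-2\right)^{2}}{3} + \frac{10}{3} \left(-2\right)} = \frac{25}{-9 + \frac{2}{3} \cdot 4 - \frac{20}{3}} = \frac{25}{-9 + \frac{8}{3} - \frac{20}{3}} = \frac{25}{-13} = 25 \left(- \frac{1}{13}\right) = - \frac{25}{13} \approx -1.9231$)
$v \left(c{\left(u,3 \right)} - 18\right) + \frac{862}{-1132} = - \frac{25 \left(2 \left(-3\right) - 18\right)}{13} + \frac{862}{-1132} = - \frac{25 \left(-6 - 18\right)}{13} + 862 \left(- \frac{1}{1132}\right) = \left(- \frac{25}{13}\right) \left(-24\right) - \frac{431}{566} = \frac{600}{13} - \frac{431}{566} = \frac{333997}{7358}$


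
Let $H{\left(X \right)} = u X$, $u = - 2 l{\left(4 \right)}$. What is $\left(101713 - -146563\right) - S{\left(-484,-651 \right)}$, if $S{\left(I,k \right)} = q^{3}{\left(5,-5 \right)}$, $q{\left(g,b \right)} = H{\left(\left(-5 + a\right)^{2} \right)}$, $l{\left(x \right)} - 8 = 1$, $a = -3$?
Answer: $1529072084$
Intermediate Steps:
$l{\left(x \right)} = 9$ ($l{\left(x \right)} = 8 + 1 = 9$)
$u = -18$ ($u = \left(-2\right) 9 = -18$)
$H{\left(X \right)} = - 18 X$
$q{\left(g,b \right)} = -1152$ ($q{\left(g,b \right)} = - 18 \left(-5 - 3\right)^{2} = - 18 \left(-8\right)^{2} = \left(-18\right) 64 = -1152$)
$S{\left(I,k \right)} = -1528823808$ ($S{\left(I,k \right)} = \left(-1152\right)^{3} = -1528823808$)
$\left(101713 - -146563\right) - S{\left(-484,-651 \right)} = \left(101713 - -146563\right) - -1528823808 = \left(101713 + 146563\right) + 1528823808 = 248276 + 1528823808 = 1529072084$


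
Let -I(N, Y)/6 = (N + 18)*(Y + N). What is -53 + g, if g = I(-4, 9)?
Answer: -473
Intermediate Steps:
I(N, Y) = -6*(18 + N)*(N + Y) (I(N, Y) = -6*(N + 18)*(Y + N) = -6*(18 + N)*(N + Y))
g = -420 (g = -108*(-4) - 108*9 - 6*(-4)**2 - 6*(-4)*9 = 432 - 972 - 6*16 + 216 = 432 - 972 - 96 + 216 = -420)
-53 + g = -53 - 420 = -473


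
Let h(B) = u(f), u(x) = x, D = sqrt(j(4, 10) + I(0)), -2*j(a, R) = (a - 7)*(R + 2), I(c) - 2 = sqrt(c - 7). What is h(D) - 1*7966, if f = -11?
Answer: -7977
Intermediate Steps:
I(c) = 2 + sqrt(-7 + c) (I(c) = 2 + sqrt(c - 7) = 2 + sqrt(-7 + c))
j(a, R) = -(-7 + a)*(2 + R)/2 (j(a, R) = -(a - 7)*(R + 2)/2 = -(-7 + a)*(2 + R)/2)
D = sqrt(20 + I*sqrt(7)) (D = sqrt((7 - 1*4 + (7/2)*10 - 1/2*10*4) + (2 + sqrt(-7 + 0))) = sqrt((7 - 4 + 35 - 20) + (2 + sqrt(-7))) = sqrt(18 + (2 + I*sqrt(7))) = sqrt(20 + I*sqrt(7)) ≈ 4.4819 + 0.29516*I)
h(B) = -11
h(D) - 1*7966 = -11 - 1*7966 = -11 - 7966 = -7977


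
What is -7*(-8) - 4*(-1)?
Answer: 60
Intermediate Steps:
-7*(-8) - 4*(-1) = 56 + 4 = 60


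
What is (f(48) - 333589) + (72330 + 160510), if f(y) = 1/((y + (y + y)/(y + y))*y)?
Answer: -236961647/2352 ≈ -1.0075e+5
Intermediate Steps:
f(y) = 1/(y*(1 + y)) (f(y) = 1/((y + (2*y)/((2*y)))*y) = 1/((y + (2*y)*(1/(2*y)))*y) = 1/((y + 1)*y) = 1/((1 + y)*y) = 1/(y*(1 + y)))
(f(48) - 333589) + (72330 + 160510) = (1/(48*(1 + 48)) - 333589) + (72330 + 160510) = ((1/48)/49 - 333589) + 232840 = ((1/48)*(1/49) - 333589) + 232840 = (1/2352 - 333589) + 232840 = -784601327/2352 + 232840 = -236961647/2352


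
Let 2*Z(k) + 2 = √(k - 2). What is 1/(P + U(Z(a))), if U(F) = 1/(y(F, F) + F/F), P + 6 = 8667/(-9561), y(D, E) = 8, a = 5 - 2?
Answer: -28683/194912 ≈ -0.14716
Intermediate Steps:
a = 3
Z(k) = -1 + √(-2 + k)/2 (Z(k) = -1 + √(k - 2)/2 = -1 + √(-2 + k)/2)
P = -22011/3187 (P = -6 + 8667/(-9561) = -6 + 8667*(-1/9561) = -6 - 2889/3187 = -22011/3187 ≈ -6.9065)
U(F) = ⅑ (U(F) = 1/(8 + F/F) = 1/(8 + 1) = 1/9 = ⅑)
1/(P + U(Z(a))) = 1/(-22011/3187 + ⅑) = 1/(-194912/28683) = -28683/194912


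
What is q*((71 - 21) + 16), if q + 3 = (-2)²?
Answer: 66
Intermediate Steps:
q = 1 (q = -3 + (-2)² = -3 + 4 = 1)
q*((71 - 21) + 16) = 1*((71 - 21) + 16) = 1*(50 + 16) = 1*66 = 66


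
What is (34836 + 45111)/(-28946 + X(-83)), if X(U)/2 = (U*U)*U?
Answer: -8883/130280 ≈ -0.068184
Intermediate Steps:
X(U) = 2*U**3 (X(U) = 2*((U*U)*U) = 2*(U**2*U) = 2*U**3)
(34836 + 45111)/(-28946 + X(-83)) = (34836 + 45111)/(-28946 + 2*(-83)**3) = 79947/(-28946 + 2*(-571787)) = 79947/(-28946 - 1143574) = 79947/(-1172520) = 79947*(-1/1172520) = -8883/130280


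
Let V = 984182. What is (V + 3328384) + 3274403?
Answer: 7586969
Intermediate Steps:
(V + 3328384) + 3274403 = (984182 + 3328384) + 3274403 = 4312566 + 3274403 = 7586969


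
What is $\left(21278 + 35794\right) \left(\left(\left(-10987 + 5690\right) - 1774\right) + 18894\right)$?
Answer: $674762256$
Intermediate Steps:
$\left(21278 + 35794\right) \left(\left(\left(-10987 + 5690\right) - 1774\right) + 18894\right) = 57072 \left(\left(-5297 - 1774\right) + 18894\right) = 57072 \left(-7071 + 18894\right) = 57072 \cdot 11823 = 674762256$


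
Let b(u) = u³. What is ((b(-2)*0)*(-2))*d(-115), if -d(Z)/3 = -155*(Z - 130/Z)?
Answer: 0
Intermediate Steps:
d(Z) = -60450/Z + 465*Z (d(Z) = -(-465)*(Z - 130/Z) = -3*(-155*Z + 20150/Z) = -60450/Z + 465*Z)
((b(-2)*0)*(-2))*d(-115) = (((-2)³*0)*(-2))*(-60450/(-115) + 465*(-115)) = (-8*0*(-2))*(-60450*(-1/115) - 53475) = (0*(-2))*(12090/23 - 53475) = 0*(-1217835/23) = 0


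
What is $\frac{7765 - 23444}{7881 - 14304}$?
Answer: $\frac{15679}{6423} \approx 2.4411$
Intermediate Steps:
$\frac{7765 - 23444}{7881 - 14304} = - \frac{15679}{-6423} = \left(-15679\right) \left(- \frac{1}{6423}\right) = \frac{15679}{6423}$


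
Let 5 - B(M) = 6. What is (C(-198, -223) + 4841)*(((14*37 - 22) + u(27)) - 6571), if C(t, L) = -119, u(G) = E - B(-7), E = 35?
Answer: -28516158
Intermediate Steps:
B(M) = -1 (B(M) = 5 - 1*6 = 5 - 6 = -1)
u(G) = 36 (u(G) = 35 - 1*(-1) = 35 + 1 = 36)
(C(-198, -223) + 4841)*(((14*37 - 22) + u(27)) - 6571) = (-119 + 4841)*(((14*37 - 22) + 36) - 6571) = 4722*(((518 - 22) + 36) - 6571) = 4722*((496 + 36) - 6571) = 4722*(532 - 6571) = 4722*(-6039) = -28516158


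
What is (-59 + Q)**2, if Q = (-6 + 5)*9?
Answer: 4624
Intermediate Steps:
Q = -9 (Q = -1*9 = -9)
(-59 + Q)**2 = (-59 - 9)**2 = (-68)**2 = 4624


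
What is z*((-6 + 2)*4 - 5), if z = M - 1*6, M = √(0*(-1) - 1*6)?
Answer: 126 - 21*I*√6 ≈ 126.0 - 51.439*I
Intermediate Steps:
M = I*√6 (M = √(0 - 6) = √(-6) = I*√6 ≈ 2.4495*I)
z = -6 + I*√6 (z = I*√6 - 1*6 = I*√6 - 6 = -6 + I*√6 ≈ -6.0 + 2.4495*I)
z*((-6 + 2)*4 - 5) = (-6 + I*√6)*((-6 + 2)*4 - 5) = (-6 + I*√6)*(-4*4 - 5) = (-6 + I*√6)*(-16 - 5) = (-6 + I*√6)*(-21) = 126 - 21*I*√6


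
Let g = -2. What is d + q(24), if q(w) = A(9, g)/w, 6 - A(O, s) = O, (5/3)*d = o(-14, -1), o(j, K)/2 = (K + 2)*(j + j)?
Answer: -1349/40 ≈ -33.725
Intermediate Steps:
o(j, K) = 4*j*(2 + K) (o(j, K) = 2*((K + 2)*(j + j)) = 2*((2 + K)*(2*j)) = 2*(2*j*(2 + K)) = 4*j*(2 + K))
d = -168/5 (d = 3*(4*(-14)*(2 - 1))/5 = 3*(4*(-14)*1)/5 = (3/5)*(-56) = -168/5 ≈ -33.600)
A(O, s) = 6 - O
q(w) = -3/w (q(w) = (6 - 1*9)/w = (6 - 9)/w = -3/w)
d + q(24) = -168/5 - 3/24 = -168/5 - 3*1/24 = -168/5 - 1/8 = -1349/40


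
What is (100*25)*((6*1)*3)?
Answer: 45000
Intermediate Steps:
(100*25)*((6*1)*3) = 2500*(6*3) = 2500*18 = 45000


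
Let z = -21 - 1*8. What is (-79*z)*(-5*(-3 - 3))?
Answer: 68730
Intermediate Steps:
z = -29 (z = -21 - 8 = -29)
(-79*z)*(-5*(-3 - 3)) = (-79*(-29))*(-5*(-3 - 3)) = 2291*(-5*(-6)) = 2291*30 = 68730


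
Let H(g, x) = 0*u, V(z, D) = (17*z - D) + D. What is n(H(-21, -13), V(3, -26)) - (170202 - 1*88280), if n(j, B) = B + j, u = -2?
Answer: -81871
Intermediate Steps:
V(z, D) = 17*z (V(z, D) = (-D + 17*z) + D = 17*z)
H(g, x) = 0 (H(g, x) = 0*(-2) = 0)
n(H(-21, -13), V(3, -26)) - (170202 - 1*88280) = (17*3 + 0) - (170202 - 1*88280) = (51 + 0) - (170202 - 88280) = 51 - 1*81922 = 51 - 81922 = -81871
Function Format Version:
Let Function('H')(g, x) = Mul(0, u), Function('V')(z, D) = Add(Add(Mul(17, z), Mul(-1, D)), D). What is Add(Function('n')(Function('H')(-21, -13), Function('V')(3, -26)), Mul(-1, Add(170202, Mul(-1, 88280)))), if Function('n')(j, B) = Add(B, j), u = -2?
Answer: -81871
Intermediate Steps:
Function('V')(z, D) = Mul(17, z) (Function('V')(z, D) = Add(Add(Mul(-1, D), Mul(17, z)), D) = Mul(17, z))
Function('H')(g, x) = 0 (Function('H')(g, x) = Mul(0, -2) = 0)
Add(Function('n')(Function('H')(-21, -13), Function('V')(3, -26)), Mul(-1, Add(170202, Mul(-1, 88280)))) = Add(Add(Mul(17, 3), 0), Mul(-1, Add(170202, Mul(-1, 88280)))) = Add(Add(51, 0), Mul(-1, Add(170202, -88280))) = Add(51, Mul(-1, 81922)) = Add(51, -81922) = -81871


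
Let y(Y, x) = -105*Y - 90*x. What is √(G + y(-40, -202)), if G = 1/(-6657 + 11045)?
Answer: √107729174777/2194 ≈ 149.60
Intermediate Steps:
G = 1/4388 ≈ 0.00022789
√(G + y(-40, -202)) = √(1/4388 + (-105*(-40) - 90*(-202))) = √(1/4388 + (4200 + 18180)) = √(1/4388 + 22380) = √(98203441/4388) = √107729174777/2194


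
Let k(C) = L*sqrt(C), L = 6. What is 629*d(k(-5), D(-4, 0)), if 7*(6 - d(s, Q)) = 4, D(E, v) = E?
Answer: 23902/7 ≈ 3414.6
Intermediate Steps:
k(C) = 6*sqrt(C)
d(s, Q) = 38/7 (d(s, Q) = 6 - 1/7*4 = 6 - 4/7 = 38/7)
629*d(k(-5), D(-4, 0)) = 629*(38/7) = 23902/7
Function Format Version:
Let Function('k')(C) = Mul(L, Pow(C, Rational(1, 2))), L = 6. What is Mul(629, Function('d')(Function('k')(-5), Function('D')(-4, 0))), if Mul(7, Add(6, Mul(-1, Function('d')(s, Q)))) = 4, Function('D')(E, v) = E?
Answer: Rational(23902, 7) ≈ 3414.6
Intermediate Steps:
Function('k')(C) = Mul(6, Pow(C, Rational(1, 2)))
Function('d')(s, Q) = Rational(38, 7) (Function('d')(s, Q) = Add(6, Mul(Rational(-1, 7), 4)) = Add(6, Rational(-4, 7)) = Rational(38, 7))
Mul(629, Function('d')(Function('k')(-5), Function('D')(-4, 0))) = Mul(629, Rational(38, 7)) = Rational(23902, 7)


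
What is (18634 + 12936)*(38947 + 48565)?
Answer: 2762753840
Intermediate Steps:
(18634 + 12936)*(38947 + 48565) = 31570*87512 = 2762753840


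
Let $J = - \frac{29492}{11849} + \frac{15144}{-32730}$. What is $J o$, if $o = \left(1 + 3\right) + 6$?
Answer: $- \frac{381571472}{12927259} \approx -29.517$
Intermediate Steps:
$o = 10$ ($o = 4 + 6 = 10$)
$J = - \frac{190785736}{64636295}$ ($J = \left(-29492\right) \frac{1}{11849} + 15144 \left(- \frac{1}{32730}\right) = - \frac{29492}{11849} - \frac{2524}{5455} = - \frac{190785736}{64636295} \approx -2.9517$)
$J o = \left(- \frac{190785736}{64636295}\right) 10 = - \frac{381571472}{12927259}$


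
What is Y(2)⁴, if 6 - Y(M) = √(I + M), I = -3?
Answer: (6 - I)⁴ ≈ 1081.0 - 840.0*I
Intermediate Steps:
Y(M) = 6 - √(-3 + M)
Y(2)⁴ = (6 - √(-3 + 2))⁴ = (6 - √(-1))⁴ = (6 - I)⁴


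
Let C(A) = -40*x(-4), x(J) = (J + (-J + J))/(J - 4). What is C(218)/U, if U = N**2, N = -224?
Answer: -5/12544 ≈ -0.00039860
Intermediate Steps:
U = 50176 (U = (-224)**2 = 50176)
x(J) = J/(-4 + J) (x(J) = (J + 0)/(-4 + J) = J/(-4 + J))
C(A) = -20 (C(A) = -(-160)/(-4 - 4) = -(-160)/(-8) = -(-160)*(-1)/8 = -40*1/2 = -20)
C(218)/U = -20/50176 = -20*1/50176 = -5/12544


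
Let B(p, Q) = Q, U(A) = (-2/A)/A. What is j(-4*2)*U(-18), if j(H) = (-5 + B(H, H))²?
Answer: -169/162 ≈ -1.0432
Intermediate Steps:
U(A) = -2/A²
j(H) = (-5 + H)²
j(-4*2)*U(-18) = (-5 - 4*2)²*(-2/(-18)²) = (-5 - 8)²*(-2*1/324) = (-13)²*(-1/162) = 169*(-1/162) = -169/162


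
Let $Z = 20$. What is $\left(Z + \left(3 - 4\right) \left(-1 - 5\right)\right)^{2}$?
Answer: $676$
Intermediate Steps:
$\left(Z + \left(3 - 4\right) \left(-1 - 5\right)\right)^{2} = \left(20 + \left(3 - 4\right) \left(-1 - 5\right)\right)^{2} = \left(20 + \left(3 - 4\right) \left(-6\right)\right)^{2} = \left(20 - -6\right)^{2} = \left(20 + 6\right)^{2} = 26^{2} = 676$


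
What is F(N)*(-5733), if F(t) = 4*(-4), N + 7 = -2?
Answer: 91728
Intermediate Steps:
N = -9 (N = -7 - 2 = -9)
F(t) = -16
F(N)*(-5733) = -16*(-5733) = 91728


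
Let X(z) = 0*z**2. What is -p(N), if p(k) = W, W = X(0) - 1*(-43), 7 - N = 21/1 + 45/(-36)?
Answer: -43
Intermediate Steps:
N = -51/4 (N = 7 - (21/1 + 45/(-36)) = 7 - (21*1 + 45*(-1/36)) = 7 - (21 - 5/4) = 7 - 1*79/4 = 7 - 79/4 = -51/4 ≈ -12.750)
X(z) = 0
W = 43 (W = 0 - 1*(-43) = 0 + 43 = 43)
p(k) = 43
-p(N) = -1*43 = -43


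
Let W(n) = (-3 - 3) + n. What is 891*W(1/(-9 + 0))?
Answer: -5445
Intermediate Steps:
W(n) = -6 + n
891*W(1/(-9 + 0)) = 891*(-6 + 1/(-9 + 0)) = 891*(-6 + 1/(-9)) = 891*(-6 - ⅑) = 891*(-55/9) = -5445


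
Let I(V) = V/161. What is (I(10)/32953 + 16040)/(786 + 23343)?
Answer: 85099145330/128014792857 ≈ 0.66476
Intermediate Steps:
I(V) = V/161 (I(V) = V*(1/161) = V/161)
(I(10)/32953 + 16040)/(786 + 23343) = (((1/161)*10)/32953 + 16040)/(786 + 23343) = ((10/161)*(1/32953) + 16040)/24129 = (10/5305433 + 16040)*(1/24129) = (85099145330/5305433)*(1/24129) = 85099145330/128014792857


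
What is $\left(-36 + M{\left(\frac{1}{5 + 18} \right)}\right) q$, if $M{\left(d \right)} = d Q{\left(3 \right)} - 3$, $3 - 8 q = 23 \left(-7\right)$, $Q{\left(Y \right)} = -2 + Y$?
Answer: $- \frac{18368}{23} \approx -798.61$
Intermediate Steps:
$q = \frac{41}{2}$ ($q = \frac{3}{8} - \frac{23 \left(-7\right)}{8} = \frac{3}{8} - - \frac{161}{8} = \frac{3}{8} + \frac{161}{8} = \frac{41}{2} \approx 20.5$)
$M{\left(d \right)} = -3 + d$ ($M{\left(d \right)} = d \left(-2 + 3\right) - 3 = d 1 - 3 = d - 3 = -3 + d$)
$\left(-36 + M{\left(\frac{1}{5 + 18} \right)}\right) q = \left(-36 - \left(3 - \frac{1}{5 + 18}\right)\right) \frac{41}{2} = \left(-36 - \left(3 - \frac{1}{23}\right)\right) \frac{41}{2} = \left(-36 + \left(-3 + \frac{1}{23}\right)\right) \frac{41}{2} = \left(-36 - \frac{68}{23}\right) \frac{41}{2} = \left(- \frac{896}{23}\right) \frac{41}{2} = - \frac{18368}{23}$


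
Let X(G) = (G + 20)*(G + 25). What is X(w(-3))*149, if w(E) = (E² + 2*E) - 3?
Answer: 74500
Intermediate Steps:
w(E) = -3 + E² + 2*E
X(G) = (20 + G)*(25 + G)
X(w(-3))*149 = (500 + (-3 + (-3)² + 2*(-3))² + 45*(-3 + (-3)² + 2*(-3)))*149 = (500 + (-3 + 9 - 6)² + 45*(-3 + 9 - 6))*149 = (500 + 0² + 45*0)*149 = (500 + 0 + 0)*149 = 500*149 = 74500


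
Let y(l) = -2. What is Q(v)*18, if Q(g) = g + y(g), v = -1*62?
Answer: -1152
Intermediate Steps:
v = -62
Q(g) = -2 + g (Q(g) = g - 2 = -2 + g)
Q(v)*18 = (-2 - 62)*18 = -64*18 = -1152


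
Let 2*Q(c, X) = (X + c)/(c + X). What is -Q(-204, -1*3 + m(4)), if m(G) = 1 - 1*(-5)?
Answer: -½ ≈ -0.50000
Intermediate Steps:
m(G) = 6 (m(G) = 1 + 5 = 6)
Q(c, X) = ½ (Q(c, X) = ((X + c)/(c + X))/2 = ((X + c)/(X + c))/2 = (½)*1 = ½)
-Q(-204, -1*3 + m(4)) = -1*½ = -½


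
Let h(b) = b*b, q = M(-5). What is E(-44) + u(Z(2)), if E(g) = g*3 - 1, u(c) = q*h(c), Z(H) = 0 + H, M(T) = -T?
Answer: -113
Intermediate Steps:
q = 5 (q = -1*(-5) = 5)
Z(H) = H
h(b) = b**2
u(c) = 5*c**2
E(g) = -1 + 3*g (E(g) = 3*g - 1 = -1 + 3*g)
E(-44) + u(Z(2)) = (-1 + 3*(-44)) + 5*2**2 = (-1 - 132) + 5*4 = -133 + 20 = -113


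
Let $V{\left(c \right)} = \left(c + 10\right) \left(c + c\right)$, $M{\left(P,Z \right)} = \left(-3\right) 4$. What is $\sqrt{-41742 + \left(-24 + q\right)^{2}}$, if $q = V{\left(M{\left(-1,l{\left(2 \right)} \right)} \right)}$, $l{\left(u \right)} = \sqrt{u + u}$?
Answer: $3 i \sqrt{4574} \approx 202.89 i$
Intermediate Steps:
$l{\left(u \right)} = \sqrt{2} \sqrt{u}$ ($l{\left(u \right)} = \sqrt{2 u} = \sqrt{2} \sqrt{u}$)
$M{\left(P,Z \right)} = -12$
$V{\left(c \right)} = 2 c \left(10 + c\right)$ ($V{\left(c \right)} = \left(10 + c\right) 2 c = 2 c \left(10 + c\right)$)
$q = 48$ ($q = 2 \left(-12\right) \left(10 - 12\right) = 2 \left(-12\right) \left(-2\right) = 48$)
$\sqrt{-41742 + \left(-24 + q\right)^{2}} = \sqrt{-41742 + \left(-24 + 48\right)^{2}} = \sqrt{-41742 + 24^{2}} = \sqrt{-41742 + 576} = \sqrt{-41166} = 3 i \sqrt{4574}$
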